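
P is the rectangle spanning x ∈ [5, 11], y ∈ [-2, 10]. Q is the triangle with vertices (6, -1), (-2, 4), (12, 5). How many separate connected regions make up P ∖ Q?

P ∖ Q splits into 2 disjoint pieces (area 18.8125, area 31.7143).

2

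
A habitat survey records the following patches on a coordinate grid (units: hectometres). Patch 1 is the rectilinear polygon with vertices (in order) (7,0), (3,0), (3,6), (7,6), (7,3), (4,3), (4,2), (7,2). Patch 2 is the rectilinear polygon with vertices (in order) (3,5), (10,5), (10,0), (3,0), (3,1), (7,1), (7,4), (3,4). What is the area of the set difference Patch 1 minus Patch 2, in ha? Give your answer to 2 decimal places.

13.00

|Patch 1| = 21, |Patch 1∩Patch 2| = 8.
|Patch 1 ∖ Patch 2| = |Patch 1| − |Patch 1∩Patch 2| = 21 − 8 = 13.00.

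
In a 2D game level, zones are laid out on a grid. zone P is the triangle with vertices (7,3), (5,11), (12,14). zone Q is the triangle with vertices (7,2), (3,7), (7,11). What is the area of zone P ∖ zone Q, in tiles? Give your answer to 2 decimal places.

|zone P| = 31, |zone P∩zone Q| = 6.4.
|zone P ∖ zone Q| = |zone P| − |zone P∩zone Q| = 31 − 6.4 = 24.60.

24.60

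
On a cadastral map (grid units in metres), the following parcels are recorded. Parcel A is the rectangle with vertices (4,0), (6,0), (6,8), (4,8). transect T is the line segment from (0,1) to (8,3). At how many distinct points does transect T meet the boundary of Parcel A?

The segment meets the boundary at (6,2.5), (4,2).

2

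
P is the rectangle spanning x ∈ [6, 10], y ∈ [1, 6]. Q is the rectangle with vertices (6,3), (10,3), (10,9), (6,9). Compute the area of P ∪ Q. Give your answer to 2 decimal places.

32.00

By inclusion–exclusion:
Individual areas: |P| = 20, |Q| = 24.
|P∩Q|: x∈[6,10], y∈[3,6] → 4·3 = 12.
|P ∪ Q| = 44 − 12 = 32.00.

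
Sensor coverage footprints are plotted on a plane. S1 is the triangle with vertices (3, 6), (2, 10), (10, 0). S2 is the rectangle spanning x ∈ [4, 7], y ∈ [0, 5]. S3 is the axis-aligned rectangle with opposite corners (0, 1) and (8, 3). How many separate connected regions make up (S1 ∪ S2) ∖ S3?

(S1 ∪ S2) ∖ S3 splits into 3 disjoint pieces (area 12.6417, area 0.7857, area 3).

3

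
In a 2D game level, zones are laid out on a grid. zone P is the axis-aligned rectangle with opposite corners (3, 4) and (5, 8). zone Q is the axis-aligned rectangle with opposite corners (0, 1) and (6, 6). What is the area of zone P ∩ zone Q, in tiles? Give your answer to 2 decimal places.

|zone P∩zone Q|: x∈[3,5], y∈[4,6] → 2·2 = 4.

4.00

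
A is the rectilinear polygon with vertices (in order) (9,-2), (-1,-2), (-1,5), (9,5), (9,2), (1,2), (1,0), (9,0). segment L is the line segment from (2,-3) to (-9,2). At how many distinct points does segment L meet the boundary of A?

2

The segment meets the boundary at (-1,-1.636), (-0.2,-2).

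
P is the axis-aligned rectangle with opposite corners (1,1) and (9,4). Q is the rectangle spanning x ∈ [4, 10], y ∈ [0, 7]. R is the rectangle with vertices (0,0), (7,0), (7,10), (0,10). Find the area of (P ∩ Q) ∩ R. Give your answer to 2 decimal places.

9.00

The region (P ∩ Q) ∩ R is the polygon with vertices (4,1), (4,4), (7,4), (7,1).
By the shoelace formula its area is 9.00.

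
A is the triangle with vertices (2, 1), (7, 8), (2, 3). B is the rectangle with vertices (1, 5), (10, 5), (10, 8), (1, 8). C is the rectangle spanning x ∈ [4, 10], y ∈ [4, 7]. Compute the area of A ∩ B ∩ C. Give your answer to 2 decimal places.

1.14

The intersection is the polygon with vertices (4,5), (6,7), (6.286,7), (4.857,5).
By the shoelace formula its area is 1.14.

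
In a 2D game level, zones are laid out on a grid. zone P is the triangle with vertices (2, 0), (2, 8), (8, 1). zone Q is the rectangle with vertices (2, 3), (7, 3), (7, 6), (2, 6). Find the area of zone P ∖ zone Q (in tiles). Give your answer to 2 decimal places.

|zone P| = 24, |zone P∩zone Q| = 9.
|zone P ∖ zone Q| = |zone P| − |zone P∩zone Q| = 24 − 9 = 15.00.

15.00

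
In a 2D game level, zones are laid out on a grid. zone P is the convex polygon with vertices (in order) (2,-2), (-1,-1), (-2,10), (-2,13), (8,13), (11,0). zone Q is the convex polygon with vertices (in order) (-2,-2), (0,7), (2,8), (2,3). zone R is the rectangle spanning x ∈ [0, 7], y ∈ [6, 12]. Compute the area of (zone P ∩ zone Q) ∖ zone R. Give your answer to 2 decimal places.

13.77

|zone P ∩ zone Q| = 16.7676.
|(zone P ∩ zone Q) ∩ zone R| = 3.
|(zone P ∩ zone Q) ∖ zone R| = 16.7676 − 3 = 13.77.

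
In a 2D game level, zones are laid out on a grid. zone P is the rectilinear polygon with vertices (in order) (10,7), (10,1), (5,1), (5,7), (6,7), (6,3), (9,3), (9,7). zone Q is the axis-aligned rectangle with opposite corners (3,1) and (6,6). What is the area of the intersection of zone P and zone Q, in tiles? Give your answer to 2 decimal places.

5.00

The intersection is the polygon with vertices (5,1), (5,6), (6,6), (6,3), (6,1).
By the shoelace formula its area is 5.00.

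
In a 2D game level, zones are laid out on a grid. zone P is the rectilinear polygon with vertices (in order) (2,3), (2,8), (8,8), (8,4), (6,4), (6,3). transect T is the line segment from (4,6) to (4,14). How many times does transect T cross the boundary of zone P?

1

The segment meets the boundary at (4,8).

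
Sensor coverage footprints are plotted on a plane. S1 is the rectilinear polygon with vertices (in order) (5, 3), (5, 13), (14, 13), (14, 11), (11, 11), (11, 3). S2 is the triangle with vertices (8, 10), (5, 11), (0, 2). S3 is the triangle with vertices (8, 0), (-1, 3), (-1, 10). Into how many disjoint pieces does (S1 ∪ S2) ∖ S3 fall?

(S1 ∪ S2) ∖ S3 splits into 2 disjoint pieces (area 72.8612, area 0.0625).

2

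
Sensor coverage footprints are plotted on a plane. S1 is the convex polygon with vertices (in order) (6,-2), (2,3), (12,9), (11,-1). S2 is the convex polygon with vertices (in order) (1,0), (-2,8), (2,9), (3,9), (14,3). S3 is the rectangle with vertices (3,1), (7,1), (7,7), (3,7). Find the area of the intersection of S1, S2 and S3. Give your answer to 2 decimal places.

The intersection is the polygon with vertices (7,6), (7,1.385), (5.333,1), (3.6,1), (3,1.75), (3,3.6).
By the shoelace formula its area is 14.65.

14.65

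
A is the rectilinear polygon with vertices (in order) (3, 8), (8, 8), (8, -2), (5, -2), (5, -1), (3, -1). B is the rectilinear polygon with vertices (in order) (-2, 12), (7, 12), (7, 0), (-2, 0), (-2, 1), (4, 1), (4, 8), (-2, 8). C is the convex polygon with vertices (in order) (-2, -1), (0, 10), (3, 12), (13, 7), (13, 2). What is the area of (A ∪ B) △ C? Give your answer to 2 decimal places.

91.32

|A ∪ B| = 89.
|(A ∪ B) ∩ C| = 63.5909.
|(A ∪ B) △ C| = 89 + 129.5 − 127.1818 = 91.32.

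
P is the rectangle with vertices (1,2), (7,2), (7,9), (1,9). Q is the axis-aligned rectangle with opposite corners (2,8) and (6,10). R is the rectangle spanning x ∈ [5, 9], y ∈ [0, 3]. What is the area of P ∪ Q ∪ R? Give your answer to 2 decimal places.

By inclusion–exclusion:
Individual areas: |P| = 42, |Q| = 8, |R| = 12.
|P∩Q|: x∈[2,6], y∈[8,9] → 4·1 = 4.
|P∩R|: x∈[5,7], y∈[2,3] → 2·1 = 2.
|Q∩R| = 0 (no overlap).
|P∩Q∩R| = 0.
|P ∪ Q ∪ R| = 62 − 6 + 0 = 56.00.

56.00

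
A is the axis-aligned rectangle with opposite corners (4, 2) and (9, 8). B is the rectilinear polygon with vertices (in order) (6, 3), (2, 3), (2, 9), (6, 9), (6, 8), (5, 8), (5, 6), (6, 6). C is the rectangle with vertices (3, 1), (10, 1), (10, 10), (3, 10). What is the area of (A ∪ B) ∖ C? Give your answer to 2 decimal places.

|A ∪ B| = 44.
|(A ∪ B) ∩ C| = 38.
|(A ∪ B) ∖ C| = 44 − 38 = 6.00.

6.00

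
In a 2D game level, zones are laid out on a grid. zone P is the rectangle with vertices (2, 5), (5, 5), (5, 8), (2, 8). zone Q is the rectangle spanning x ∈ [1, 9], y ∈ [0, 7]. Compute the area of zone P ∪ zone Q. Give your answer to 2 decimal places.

59.00

By inclusion–exclusion:
Individual areas: |zone P| = 9, |zone Q| = 56.
|zone P∩zone Q|: x∈[2,5], y∈[5,7] → 3·2 = 6.
|zone P ∪ zone Q| = 65 − 6 = 59.00.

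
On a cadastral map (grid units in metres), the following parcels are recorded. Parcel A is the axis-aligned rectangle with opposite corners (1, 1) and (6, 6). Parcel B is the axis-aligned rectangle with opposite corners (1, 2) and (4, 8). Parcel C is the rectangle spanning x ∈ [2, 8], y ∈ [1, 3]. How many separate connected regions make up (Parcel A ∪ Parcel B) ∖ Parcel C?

(Parcel A ∪ Parcel B) ∖ Parcel C is a single connected region.

1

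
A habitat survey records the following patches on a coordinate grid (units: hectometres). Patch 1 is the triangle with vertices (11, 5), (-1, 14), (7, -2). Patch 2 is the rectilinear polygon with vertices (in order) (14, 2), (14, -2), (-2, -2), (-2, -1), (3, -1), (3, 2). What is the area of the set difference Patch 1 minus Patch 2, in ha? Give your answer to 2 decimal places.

|Patch 1| = 60, |Patch 1∩Patch 2| = 8.5714.
|Patch 1 ∖ Patch 2| = |Patch 1| − |Patch 1∩Patch 2| = 60 − 8.5714 = 51.43.

51.43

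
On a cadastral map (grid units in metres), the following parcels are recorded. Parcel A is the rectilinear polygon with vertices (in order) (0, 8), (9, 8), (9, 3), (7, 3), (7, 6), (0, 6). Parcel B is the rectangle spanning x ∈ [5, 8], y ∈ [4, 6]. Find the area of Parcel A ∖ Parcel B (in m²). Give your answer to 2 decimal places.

|Parcel A| = 24, |Parcel A∩Parcel B| = 2.
|Parcel A ∖ Parcel B| = |Parcel A| − |Parcel A∩Parcel B| = 24 − 2 = 22.00.

22.00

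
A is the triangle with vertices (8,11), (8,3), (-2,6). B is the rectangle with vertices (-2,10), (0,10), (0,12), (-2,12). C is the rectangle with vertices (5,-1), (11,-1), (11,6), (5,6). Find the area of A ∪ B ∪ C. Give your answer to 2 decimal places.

By inclusion–exclusion:
Individual areas: |A| = 40, |B| = 4, |C| = 42.
|A∩B| = 0.
|A∩C| = 7.65.
|B∩C| = 0 (no overlap).
|A∩B∩C| = 0.
|A ∪ B ∪ C| = 86 − 7.65 + 0 = 78.35.

78.35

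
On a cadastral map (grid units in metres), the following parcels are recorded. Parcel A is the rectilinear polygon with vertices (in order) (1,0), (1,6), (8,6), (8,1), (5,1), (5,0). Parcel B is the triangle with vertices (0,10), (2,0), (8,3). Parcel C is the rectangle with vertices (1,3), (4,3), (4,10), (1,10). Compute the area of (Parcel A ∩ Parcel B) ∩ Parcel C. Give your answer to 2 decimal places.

8.60

The region (Parcel A ∩ Parcel B) ∩ Parcel C is the polygon with vertices (4,6), (4,3), (1.4,3), (1,5), (1,6).
By the shoelace formula its area is 8.60.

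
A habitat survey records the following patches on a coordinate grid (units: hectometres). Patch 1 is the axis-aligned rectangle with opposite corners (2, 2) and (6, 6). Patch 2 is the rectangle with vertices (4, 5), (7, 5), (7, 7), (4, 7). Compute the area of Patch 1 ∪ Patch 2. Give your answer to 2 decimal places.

By inclusion–exclusion:
Individual areas: |Patch 1| = 16, |Patch 2| = 6.
|Patch 1∩Patch 2|: x∈[4,6], y∈[5,6] → 2·1 = 2.
|Patch 1 ∪ Patch 2| = 22 − 2 = 20.00.

20.00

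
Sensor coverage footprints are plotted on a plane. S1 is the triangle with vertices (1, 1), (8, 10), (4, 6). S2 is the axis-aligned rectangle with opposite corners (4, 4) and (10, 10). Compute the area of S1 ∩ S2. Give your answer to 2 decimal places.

2.29

The intersection is the polygon with vertices (4,4.857), (4,6), (8,10).
By the shoelace formula its area is 2.29.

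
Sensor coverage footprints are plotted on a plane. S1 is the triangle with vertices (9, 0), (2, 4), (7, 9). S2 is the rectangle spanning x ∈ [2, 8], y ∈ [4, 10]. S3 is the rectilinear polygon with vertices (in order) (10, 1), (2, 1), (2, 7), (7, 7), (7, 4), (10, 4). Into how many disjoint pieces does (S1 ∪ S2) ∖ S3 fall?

2

(S1 ∪ S2) ∖ S3 splits into 2 disjoint pieces (area 21.0278, area 0.7639).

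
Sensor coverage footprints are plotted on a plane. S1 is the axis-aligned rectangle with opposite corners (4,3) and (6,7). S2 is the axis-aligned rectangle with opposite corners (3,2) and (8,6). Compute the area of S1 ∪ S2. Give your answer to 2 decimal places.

22.00

By inclusion–exclusion:
Individual areas: |S1| = 8, |S2| = 20.
|S1∩S2|: x∈[4,6], y∈[3,6] → 2·3 = 6.
|S1 ∪ S2| = 28 − 6 = 22.00.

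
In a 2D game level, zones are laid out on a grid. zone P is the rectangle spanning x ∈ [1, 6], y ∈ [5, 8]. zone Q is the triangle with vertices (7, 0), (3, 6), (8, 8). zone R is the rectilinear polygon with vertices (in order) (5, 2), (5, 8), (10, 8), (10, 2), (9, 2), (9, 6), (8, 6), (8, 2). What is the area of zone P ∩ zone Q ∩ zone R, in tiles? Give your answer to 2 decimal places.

2.00

The intersection is the polygon with vertices (5,5), (5,6.8), (6,7.2), (6,5).
By the shoelace formula its area is 2.00.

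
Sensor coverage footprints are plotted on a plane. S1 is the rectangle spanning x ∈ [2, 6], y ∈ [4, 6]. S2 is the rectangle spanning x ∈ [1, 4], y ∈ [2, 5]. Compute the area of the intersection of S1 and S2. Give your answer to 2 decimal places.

2.00

|S1∩S2|: x∈[2,4], y∈[4,5] → 2·1 = 2.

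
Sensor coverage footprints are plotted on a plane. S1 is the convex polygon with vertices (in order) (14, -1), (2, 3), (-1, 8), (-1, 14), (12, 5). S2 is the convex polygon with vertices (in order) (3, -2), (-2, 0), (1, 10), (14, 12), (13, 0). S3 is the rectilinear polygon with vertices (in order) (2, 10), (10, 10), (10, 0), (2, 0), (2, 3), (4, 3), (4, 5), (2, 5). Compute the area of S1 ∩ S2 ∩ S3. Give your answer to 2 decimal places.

53.23

The intersection is the polygon with vertices (10,6.385), (10,0.333), (2,3), (4,3), (4,5), (2,5), (2,10), (4.778,10).
By the shoelace formula its area is 53.23.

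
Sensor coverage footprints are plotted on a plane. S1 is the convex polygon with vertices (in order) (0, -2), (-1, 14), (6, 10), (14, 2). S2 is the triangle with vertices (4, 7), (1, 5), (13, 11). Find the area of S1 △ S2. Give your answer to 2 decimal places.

124.64

|S1| = 126, |S2| = 3, |S1∩S2| = 2.1795.
|S1 △ S2| = |S1| + |S2| − 2·|S1∩S2| = 126 + 3 − 4.359 = 124.64.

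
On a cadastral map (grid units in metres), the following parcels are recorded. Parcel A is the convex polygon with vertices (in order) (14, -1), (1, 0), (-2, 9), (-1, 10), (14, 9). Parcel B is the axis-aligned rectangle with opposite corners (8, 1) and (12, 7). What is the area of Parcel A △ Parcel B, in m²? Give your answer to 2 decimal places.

|Parcel A| = 145, |Parcel B| = 24, |Parcel A∩Parcel B| = 24.
|Parcel A △ Parcel B| = |Parcel A| + |Parcel B| − 2·|Parcel A∩Parcel B| = 145 + 24 − 48 = 121.00.

121.00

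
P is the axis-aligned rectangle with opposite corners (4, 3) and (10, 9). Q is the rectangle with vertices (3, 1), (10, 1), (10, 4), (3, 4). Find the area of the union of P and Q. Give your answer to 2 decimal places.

51.00

By inclusion–exclusion:
Individual areas: |P| = 36, |Q| = 21.
|P∩Q|: x∈[4,10], y∈[3,4] → 6·1 = 6.
|P ∪ Q| = 57 − 6 = 51.00.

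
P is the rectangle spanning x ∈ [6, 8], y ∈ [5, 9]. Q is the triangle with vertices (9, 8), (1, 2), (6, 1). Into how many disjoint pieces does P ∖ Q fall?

2

P ∖ Q splits into 2 disjoint pieces (area 0.0952, area 5).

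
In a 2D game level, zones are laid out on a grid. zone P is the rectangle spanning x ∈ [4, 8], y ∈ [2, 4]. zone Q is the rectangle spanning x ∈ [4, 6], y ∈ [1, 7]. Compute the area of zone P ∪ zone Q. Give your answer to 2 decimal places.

16.00

By inclusion–exclusion:
Individual areas: |zone P| = 8, |zone Q| = 12.
|zone P∩zone Q|: x∈[4,6], y∈[2,4] → 2·2 = 4.
|zone P ∪ zone Q| = 20 − 4 = 16.00.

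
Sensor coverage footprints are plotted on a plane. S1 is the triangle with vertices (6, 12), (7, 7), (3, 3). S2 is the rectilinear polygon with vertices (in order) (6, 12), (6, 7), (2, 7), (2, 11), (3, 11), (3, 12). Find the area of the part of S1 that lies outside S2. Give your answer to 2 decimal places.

7.83

|S1| = 12, |S1∩S2| = 4.1667.
|S1 ∖ S2| = |S1| − |S1∩S2| = 12 − 4.1667 = 7.83.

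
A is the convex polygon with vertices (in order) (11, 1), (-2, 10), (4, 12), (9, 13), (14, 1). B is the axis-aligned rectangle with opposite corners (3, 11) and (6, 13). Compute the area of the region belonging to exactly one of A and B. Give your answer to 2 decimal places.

|A| = 89, |B| = 6, |A∩B| = 3.2333.
|A △ B| = |A| + |B| − 2·|A∩B| = 89 + 6 − 6.4667 = 88.53.

88.53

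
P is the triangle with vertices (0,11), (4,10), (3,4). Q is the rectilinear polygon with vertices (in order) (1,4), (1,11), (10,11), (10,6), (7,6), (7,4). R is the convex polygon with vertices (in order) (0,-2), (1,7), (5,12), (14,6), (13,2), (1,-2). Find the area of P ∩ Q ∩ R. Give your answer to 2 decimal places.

The intersection is the polygon with vertices (3,4), (1.465,7.581), (3.5,10.125), (4,10).
By the shoelace formula its area is 7.16.

7.16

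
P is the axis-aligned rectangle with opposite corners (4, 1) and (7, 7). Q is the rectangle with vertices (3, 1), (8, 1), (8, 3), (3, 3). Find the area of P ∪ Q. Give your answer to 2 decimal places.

By inclusion–exclusion:
Individual areas: |P| = 18, |Q| = 10.
|P∩Q|: x∈[4,7], y∈[1,3] → 3·2 = 6.
|P ∪ Q| = 28 − 6 = 22.00.

22.00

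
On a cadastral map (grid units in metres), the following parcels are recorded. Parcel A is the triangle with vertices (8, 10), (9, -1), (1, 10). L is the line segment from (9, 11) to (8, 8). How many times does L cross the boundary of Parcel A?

1

The segment meets the boundary at (8.143,8.429).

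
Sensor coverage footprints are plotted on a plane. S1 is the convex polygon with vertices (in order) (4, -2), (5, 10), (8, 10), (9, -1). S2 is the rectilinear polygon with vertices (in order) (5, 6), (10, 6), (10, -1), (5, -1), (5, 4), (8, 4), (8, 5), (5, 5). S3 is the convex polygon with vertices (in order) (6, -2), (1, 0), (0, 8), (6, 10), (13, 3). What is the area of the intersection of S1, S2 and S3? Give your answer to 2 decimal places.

21.91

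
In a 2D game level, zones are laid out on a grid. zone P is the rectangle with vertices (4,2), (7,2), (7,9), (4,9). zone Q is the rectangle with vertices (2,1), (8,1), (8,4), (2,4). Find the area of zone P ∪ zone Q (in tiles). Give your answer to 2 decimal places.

By inclusion–exclusion:
Individual areas: |zone P| = 21, |zone Q| = 18.
|zone P∩zone Q|: x∈[4,7], y∈[2,4] → 3·2 = 6.
|zone P ∪ zone Q| = 39 − 6 = 33.00.

33.00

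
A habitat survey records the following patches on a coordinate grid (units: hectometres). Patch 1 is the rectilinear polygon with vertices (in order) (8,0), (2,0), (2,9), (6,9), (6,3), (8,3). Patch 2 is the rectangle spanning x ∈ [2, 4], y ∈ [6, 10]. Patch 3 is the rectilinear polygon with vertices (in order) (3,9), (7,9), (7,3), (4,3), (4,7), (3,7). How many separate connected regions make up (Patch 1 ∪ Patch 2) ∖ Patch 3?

(Patch 1 ∪ Patch 2) ∖ Patch 3 is a single connected region.

1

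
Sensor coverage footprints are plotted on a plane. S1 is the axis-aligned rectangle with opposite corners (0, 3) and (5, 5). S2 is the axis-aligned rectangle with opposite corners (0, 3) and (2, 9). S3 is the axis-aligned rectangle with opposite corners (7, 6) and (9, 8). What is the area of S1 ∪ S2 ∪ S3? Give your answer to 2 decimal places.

By inclusion–exclusion:
Individual areas: |S1| = 10, |S2| = 12, |S3| = 4.
|S1∩S2|: x∈[0,2], y∈[3,5] → 2·2 = 4.
|S1∩S3| = 0 (no overlap).
|S2∩S3| = 0 (no overlap).
|S1∩S2∩S3| = 0.
|S1 ∪ S2 ∪ S3| = 26 − 4 + 0 = 22.00.

22.00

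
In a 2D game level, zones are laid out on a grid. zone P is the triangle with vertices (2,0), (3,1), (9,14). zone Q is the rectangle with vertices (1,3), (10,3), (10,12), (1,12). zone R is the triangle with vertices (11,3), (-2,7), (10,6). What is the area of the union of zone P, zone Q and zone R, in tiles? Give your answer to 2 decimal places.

84.61

By inclusion–exclusion:
Individual areas: |zone P| = 3.5, |zone Q| = 81, |zone R| = 17.5.
|zone P∩zone Q| = 2.25.
|zone P∩zone R| = 0.4596.
|zone Q∩zone R| = 15.1442.
|zone P∩zone Q∩zone R| = 0.4596.
|zone P ∪ zone Q ∪ zone R| = 102 − 17.8539 + 0.4596 = 84.61.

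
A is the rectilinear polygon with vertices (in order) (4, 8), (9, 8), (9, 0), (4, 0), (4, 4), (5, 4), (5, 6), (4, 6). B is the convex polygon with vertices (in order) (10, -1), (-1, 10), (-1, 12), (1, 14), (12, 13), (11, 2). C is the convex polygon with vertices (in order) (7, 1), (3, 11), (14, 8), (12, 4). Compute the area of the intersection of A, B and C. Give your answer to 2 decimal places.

21.95

The intersection is the polygon with vertices (9,2.2), (7.625,1.375), (6.333,2.667), (5,6), (4.2,8), (9,8).
By the shoelace formula its area is 21.95.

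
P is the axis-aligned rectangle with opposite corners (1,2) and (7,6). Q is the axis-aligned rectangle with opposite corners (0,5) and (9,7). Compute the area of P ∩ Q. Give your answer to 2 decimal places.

6.00

|P∩Q|: x∈[1,7], y∈[5,6] → 6·1 = 6.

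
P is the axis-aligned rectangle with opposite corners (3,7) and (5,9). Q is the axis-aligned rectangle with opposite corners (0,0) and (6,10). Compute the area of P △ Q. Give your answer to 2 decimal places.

|P∩Q|: x∈[3,5], y∈[7,9] → 2·2 = 4.
|P △ Q| = |P| + |Q| − 2·|P∩Q| = 4 + 60 − 8 = 56.00.

56.00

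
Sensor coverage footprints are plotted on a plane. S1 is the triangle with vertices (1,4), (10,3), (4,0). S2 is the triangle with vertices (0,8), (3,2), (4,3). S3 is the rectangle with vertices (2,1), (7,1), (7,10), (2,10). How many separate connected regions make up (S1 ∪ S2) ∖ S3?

4

(S1 ∪ S2) ∖ S3 splits into 4 disjoint pieces (area 1.5, area 2.75, area 1.375, area 0.6111).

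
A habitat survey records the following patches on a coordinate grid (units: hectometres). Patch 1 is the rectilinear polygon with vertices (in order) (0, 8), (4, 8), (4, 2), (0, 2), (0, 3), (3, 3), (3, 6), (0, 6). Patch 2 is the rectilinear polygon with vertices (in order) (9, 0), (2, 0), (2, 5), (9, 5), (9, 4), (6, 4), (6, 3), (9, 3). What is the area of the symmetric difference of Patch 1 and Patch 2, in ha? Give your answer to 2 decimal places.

|Patch 1| = 15, |Patch 2| = 32, |Patch 1∩Patch 2| = 4.
|Patch 1 △ Patch 2| = |Patch 1| + |Patch 2| − 2·|Patch 1∩Patch 2| = 15 + 32 − 8 = 39.00.

39.00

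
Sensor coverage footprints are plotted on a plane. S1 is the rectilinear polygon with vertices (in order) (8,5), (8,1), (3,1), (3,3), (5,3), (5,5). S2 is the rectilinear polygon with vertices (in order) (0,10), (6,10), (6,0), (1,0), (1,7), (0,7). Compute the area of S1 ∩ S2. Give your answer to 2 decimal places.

The intersection is the polygon with vertices (3,1), (3,3), (5,3), (5,5), (6,5), (6,1).
By the shoelace formula its area is 8.00.

8.00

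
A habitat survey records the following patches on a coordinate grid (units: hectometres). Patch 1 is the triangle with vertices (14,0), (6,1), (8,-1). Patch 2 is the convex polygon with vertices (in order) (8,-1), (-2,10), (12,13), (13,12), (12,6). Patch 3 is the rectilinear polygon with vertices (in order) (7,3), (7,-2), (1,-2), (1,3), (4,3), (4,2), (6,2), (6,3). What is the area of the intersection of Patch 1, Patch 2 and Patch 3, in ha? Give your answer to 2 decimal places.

0.31

The intersection is the polygon with vertices (6.205,0.974), (7,0.875), (7,0.1).
By the shoelace formula its area is 0.31.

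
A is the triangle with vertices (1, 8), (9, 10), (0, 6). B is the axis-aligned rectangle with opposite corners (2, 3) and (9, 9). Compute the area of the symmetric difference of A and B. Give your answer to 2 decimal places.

41.22

|A| = 7, |B| = 42, |A∩B| = 3.8889.
|A △ B| = |A| + |B| − 2·|A∩B| = 7 + 42 − 7.7778 = 41.22.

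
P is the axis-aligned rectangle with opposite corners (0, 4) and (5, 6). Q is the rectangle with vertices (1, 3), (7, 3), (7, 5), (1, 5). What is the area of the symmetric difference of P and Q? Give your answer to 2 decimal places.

|P∩Q|: x∈[1,5], y∈[4,5] → 4·1 = 4.
|P △ Q| = |P| + |Q| − 2·|P∩Q| = 10 + 12 − 8 = 14.00.

14.00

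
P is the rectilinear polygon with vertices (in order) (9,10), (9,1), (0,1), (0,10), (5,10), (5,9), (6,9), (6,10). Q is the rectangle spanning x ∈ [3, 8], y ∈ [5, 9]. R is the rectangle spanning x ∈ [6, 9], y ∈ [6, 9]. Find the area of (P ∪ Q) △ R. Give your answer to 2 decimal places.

|P ∪ Q| = 80.
|(P ∪ Q) ∩ R| = 9.
|(P ∪ Q) △ R| = 80 + 9 − 18 = 71.00.

71.00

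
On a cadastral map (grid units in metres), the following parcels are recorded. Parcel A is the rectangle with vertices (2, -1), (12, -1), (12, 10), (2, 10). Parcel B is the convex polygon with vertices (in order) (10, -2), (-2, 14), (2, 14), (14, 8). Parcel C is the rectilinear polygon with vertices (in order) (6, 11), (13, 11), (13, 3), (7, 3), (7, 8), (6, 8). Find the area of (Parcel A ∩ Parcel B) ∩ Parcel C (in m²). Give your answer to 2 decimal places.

The region (Parcel A ∩ Parcel B) ∩ Parcel C is the polygon with vertices (10,10), (12,9), (12,3), (7,3), (7,8), (6,8), (6,10).
By the shoelace formula its area is 36.00.

36.00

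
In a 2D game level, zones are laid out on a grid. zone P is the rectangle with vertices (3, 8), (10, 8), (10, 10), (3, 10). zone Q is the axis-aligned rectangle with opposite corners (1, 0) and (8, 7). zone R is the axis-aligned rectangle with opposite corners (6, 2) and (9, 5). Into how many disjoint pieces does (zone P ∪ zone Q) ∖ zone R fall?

2

(zone P ∪ zone Q) ∖ zone R splits into 2 disjoint pieces (area 14, area 43).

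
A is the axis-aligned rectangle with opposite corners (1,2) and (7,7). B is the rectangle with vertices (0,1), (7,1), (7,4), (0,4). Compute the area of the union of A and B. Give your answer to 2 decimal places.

39.00

By inclusion–exclusion:
Individual areas: |A| = 30, |B| = 21.
|A∩B|: x∈[1,7], y∈[2,4] → 6·2 = 12.
|A ∪ B| = 51 − 12 = 39.00.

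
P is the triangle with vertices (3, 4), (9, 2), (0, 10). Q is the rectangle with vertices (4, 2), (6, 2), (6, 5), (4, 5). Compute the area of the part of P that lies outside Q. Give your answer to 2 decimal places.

11.73

|P| = 15, |P∩Q| = 3.2708.
|P ∖ Q| = |P| − |P∩Q| = 15 − 3.2708 = 11.73.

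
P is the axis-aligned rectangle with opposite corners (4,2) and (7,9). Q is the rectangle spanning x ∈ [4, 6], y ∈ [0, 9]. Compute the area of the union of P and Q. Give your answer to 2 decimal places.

By inclusion–exclusion:
Individual areas: |P| = 21, |Q| = 18.
|P∩Q|: x∈[4,6], y∈[2,9] → 2·7 = 14.
|P ∪ Q| = 39 − 14 = 25.00.

25.00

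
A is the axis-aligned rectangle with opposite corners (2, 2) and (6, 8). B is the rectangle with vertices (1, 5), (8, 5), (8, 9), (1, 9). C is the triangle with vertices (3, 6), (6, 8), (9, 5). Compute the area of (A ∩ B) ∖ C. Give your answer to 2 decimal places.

8.25

|A ∩ B| = 12.
|(A ∩ B) ∩ C| = 3.75.
|(A ∩ B) ∖ C| = 12 − 3.75 = 8.25.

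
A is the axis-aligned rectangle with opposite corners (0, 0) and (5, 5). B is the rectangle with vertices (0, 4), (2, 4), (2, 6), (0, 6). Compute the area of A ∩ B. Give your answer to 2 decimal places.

|A∩B|: x∈[0,2], y∈[4,5] → 2·1 = 2.

2.00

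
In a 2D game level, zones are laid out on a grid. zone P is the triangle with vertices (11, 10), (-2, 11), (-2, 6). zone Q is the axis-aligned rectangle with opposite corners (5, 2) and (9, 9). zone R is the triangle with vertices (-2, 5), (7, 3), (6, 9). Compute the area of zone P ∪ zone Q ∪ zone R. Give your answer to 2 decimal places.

76.72

By inclusion–exclusion:
Individual areas: |zone P| = 32.5, |zone Q| = 28, |zone R| = 26.
|zone P∩zone Q| = 1.1635.
|zone P∩zone R| = 0.7768.
|zone Q∩zone R| = 8.3056.
|zone P∩zone Q∩zone R| = 0.4653.
|zone P ∪ zone Q ∪ zone R| = 86.5 − 10.2458 + 0.4653 = 76.72.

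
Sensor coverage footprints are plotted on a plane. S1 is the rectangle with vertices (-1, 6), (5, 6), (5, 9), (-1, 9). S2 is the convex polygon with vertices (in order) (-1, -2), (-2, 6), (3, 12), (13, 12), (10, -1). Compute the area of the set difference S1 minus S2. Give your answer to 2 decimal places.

|S1| = 18, |S1∩S2| = 16.65.
|S1 ∖ S2| = |S1| − |S1∩S2| = 18 − 16.65 = 1.35.

1.35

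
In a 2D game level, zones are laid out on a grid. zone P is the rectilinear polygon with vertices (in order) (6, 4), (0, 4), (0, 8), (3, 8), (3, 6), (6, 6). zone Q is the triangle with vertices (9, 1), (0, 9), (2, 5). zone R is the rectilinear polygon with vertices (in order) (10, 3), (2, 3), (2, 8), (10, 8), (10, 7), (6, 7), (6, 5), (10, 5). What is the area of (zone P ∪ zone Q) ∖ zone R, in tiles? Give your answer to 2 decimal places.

|zone P ∪ zone Q| = 21.1875.
|(zone P ∪ zone Q) ∩ zone R| = 11.625.
|(zone P ∪ zone Q) ∖ zone R| = 21.1875 − 11.625 = 9.56.

9.56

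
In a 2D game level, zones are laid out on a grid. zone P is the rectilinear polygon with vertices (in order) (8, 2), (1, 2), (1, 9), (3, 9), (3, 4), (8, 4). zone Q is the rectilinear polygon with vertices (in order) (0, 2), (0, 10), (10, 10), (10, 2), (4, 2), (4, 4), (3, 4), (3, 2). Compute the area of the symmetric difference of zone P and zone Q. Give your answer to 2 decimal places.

58.00

|zone P| = 24, |zone Q| = 78, |zone P∩zone Q| = 22.
|zone P △ zone Q| = |zone P| + |zone Q| − 2·|zone P∩zone Q| = 24 + 78 − 44 = 58.00.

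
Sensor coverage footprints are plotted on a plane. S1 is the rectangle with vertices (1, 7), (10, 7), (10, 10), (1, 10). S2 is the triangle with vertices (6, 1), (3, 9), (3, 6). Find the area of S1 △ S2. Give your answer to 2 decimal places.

|S1| = 27, |S2| = 4.5, |S1∩S2| = 0.75.
|S1 △ S2| = |S1| + |S2| − 2·|S1∩S2| = 27 + 4.5 − 1.5 = 30.00.

30.00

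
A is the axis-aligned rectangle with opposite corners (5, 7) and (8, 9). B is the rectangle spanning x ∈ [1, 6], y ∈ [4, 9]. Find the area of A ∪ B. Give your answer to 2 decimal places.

29.00

By inclusion–exclusion:
Individual areas: |A| = 6, |B| = 25.
|A∩B|: x∈[5,6], y∈[7,9] → 1·2 = 2.
|A ∪ B| = 31 − 2 = 29.00.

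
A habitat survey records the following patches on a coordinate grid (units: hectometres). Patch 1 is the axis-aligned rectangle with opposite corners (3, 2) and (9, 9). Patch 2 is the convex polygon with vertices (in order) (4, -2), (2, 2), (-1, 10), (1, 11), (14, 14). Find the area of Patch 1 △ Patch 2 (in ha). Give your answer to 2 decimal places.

73.50

|Patch 1| = 42, |Patch 2| = 105.5, |Patch 1∩Patch 2| = 37.
|Patch 1 △ Patch 2| = |Patch 1| + |Patch 2| − 2·|Patch 1∩Patch 2| = 42 + 105.5 − 74 = 73.50.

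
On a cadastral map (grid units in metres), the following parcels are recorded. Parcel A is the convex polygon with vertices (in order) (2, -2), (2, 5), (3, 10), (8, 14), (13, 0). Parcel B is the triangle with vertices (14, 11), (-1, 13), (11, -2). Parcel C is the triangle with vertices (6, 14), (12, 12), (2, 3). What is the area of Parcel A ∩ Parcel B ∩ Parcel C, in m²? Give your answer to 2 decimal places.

The intersection is the polygon with vertices (5.643,12.114), (8.825,11.69), (9.514,9.762), (4.907,5.616), (3.562,7.297), (5.179,11.744).
By the shoelace formula its area is 22.08.

22.08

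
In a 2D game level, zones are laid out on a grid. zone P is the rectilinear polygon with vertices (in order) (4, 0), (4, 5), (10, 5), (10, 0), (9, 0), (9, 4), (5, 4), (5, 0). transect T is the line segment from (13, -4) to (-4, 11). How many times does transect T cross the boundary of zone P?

The segment meets the boundary at (4,3.941), (5,3.059).

2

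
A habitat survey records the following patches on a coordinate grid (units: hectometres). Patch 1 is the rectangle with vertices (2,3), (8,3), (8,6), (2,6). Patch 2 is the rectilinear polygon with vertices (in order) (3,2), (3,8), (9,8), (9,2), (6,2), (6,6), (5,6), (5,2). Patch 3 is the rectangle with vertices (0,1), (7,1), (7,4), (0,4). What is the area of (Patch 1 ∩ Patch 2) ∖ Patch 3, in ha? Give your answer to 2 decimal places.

|Patch 1 ∩ Patch 2| = 12.
|(Patch 1 ∩ Patch 2) ∩ Patch 3| = 3.
|(Patch 1 ∩ Patch 2) ∖ Patch 3| = 12 − 3 = 9.00.

9.00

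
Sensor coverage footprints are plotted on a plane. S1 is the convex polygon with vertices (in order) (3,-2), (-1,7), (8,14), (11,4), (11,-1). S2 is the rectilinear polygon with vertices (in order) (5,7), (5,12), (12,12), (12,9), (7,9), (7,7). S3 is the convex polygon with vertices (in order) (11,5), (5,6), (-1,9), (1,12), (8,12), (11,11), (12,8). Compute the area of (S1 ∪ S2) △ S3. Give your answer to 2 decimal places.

|S1 ∪ S2| = 132.4214.
|(S1 ∪ S2) ∩ S3| = 47.1398.
|(S1 ∪ S2) △ S3| = 132.4214 + 64.5 − 94.2796 = 102.64.

102.64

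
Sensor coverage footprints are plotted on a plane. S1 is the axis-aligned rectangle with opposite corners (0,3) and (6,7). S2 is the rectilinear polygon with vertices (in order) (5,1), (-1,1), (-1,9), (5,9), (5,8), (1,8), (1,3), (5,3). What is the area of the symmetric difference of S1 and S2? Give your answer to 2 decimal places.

44.00

|S1| = 24, |S2| = 28, |S1∩S2| = 4.
|S1 △ S2| = |S1| + |S2| − 2·|S1∩S2| = 24 + 28 − 8 = 44.00.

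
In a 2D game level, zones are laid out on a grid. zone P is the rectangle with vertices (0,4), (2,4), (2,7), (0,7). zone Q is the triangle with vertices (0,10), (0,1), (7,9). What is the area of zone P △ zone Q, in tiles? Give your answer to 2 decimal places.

25.50

|zone P| = 6, |zone Q| = 31.5, |zone P∩zone Q| = 6.
|zone P △ zone Q| = |zone P| + |zone Q| − 2·|zone P∩zone Q| = 6 + 31.5 − 12 = 25.50.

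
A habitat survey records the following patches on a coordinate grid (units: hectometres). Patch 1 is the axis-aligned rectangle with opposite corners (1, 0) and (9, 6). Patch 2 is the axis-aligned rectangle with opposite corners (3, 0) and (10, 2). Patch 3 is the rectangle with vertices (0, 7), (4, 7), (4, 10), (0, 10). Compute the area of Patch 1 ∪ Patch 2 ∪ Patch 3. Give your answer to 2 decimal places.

By inclusion–exclusion:
Individual areas: |Patch 1| = 48, |Patch 2| = 14, |Patch 3| = 12.
|Patch 1∩Patch 2|: x∈[3,9], y∈[0,2] → 6·2 = 12.
|Patch 1∩Patch 3| = 0 (no overlap).
|Patch 2∩Patch 3| = 0 (no overlap).
|Patch 1∩Patch 2∩Patch 3| = 0.
|Patch 1 ∪ Patch 2 ∪ Patch 3| = 74 − 12 + 0 = 62.00.

62.00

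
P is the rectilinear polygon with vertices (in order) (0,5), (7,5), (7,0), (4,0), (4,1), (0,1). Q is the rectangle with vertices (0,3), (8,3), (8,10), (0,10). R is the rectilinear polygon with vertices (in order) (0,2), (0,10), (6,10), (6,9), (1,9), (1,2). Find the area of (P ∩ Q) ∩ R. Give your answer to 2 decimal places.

2.00

The region (P ∩ Q) ∩ R is the polygon with vertices (0,3), (0,5), (1,5), (1,3).
By the shoelace formula its area is 2.00.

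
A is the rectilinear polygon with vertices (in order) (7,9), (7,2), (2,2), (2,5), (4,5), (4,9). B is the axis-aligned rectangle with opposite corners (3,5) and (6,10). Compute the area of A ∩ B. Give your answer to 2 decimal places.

8.00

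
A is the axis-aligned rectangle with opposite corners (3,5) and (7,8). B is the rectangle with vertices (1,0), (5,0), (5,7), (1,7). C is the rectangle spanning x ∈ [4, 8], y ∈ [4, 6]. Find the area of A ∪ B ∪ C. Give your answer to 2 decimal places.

40.00

By inclusion–exclusion:
Individual areas: |A| = 12, |B| = 28, |C| = 8.
|A∩B|: x∈[3,5], y∈[5,7] → 2·2 = 4.
|A∩C|: x∈[4,7], y∈[5,6] → 3·1 = 3.
|B∩C|: x∈[4,5], y∈[4,6] → 1·2 = 2.
|A∩B∩C| = 1.
|A ∪ B ∪ C| = 48 − 9 + 1 = 40.00.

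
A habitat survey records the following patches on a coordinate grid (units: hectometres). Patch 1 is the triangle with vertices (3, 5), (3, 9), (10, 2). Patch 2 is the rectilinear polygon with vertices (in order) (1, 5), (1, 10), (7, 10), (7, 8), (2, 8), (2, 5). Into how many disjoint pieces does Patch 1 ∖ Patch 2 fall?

1

Patch 1 ∖ Patch 2 is a single connected region.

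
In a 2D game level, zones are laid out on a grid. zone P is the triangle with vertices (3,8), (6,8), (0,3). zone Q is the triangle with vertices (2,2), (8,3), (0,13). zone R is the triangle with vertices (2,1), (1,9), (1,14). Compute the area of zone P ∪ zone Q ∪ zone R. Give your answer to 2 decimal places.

By inclusion–exclusion:
Individual areas: |zone P| = 7.5, |zone Q| = 34, |zone R| = 2.5.
|zone P∩zone Q| = 5.582.
|zone P∩zone R| = 0.2265.
|zone Q∩zone R| = 2.1512.
|zone P∩zone Q∩zone R| = 0.2265.
|zone P ∪ zone Q ∪ zone R| = 44 − 7.9598 + 0.2265 = 36.27.

36.27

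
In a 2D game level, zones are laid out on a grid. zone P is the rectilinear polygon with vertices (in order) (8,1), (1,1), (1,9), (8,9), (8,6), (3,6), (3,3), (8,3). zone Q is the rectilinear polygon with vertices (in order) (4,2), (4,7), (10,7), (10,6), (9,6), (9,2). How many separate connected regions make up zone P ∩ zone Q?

zone P ∩ zone Q splits into 2 disjoint pieces (area 4, area 4).

2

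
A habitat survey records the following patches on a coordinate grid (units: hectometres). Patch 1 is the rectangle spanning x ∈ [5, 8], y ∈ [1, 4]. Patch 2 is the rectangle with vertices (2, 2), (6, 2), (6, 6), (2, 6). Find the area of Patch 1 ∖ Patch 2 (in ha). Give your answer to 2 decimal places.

|Patch 1∩Patch 2|: x∈[5,6], y∈[2,4] → 1·2 = 2.
|Patch 1| = 9.
|Patch 1 ∖ Patch 2| = |Patch 1| − |Patch 1∩Patch 2| = 9 − 2 = 7.00.

7.00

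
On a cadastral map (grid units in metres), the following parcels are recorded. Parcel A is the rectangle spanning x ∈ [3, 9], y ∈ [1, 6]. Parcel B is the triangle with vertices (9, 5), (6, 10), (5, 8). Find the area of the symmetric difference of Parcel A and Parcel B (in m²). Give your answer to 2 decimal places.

34.77

|Parcel A| = 30, |Parcel B| = 5.5, |Parcel A∩Parcel B| = 0.3667.
|Parcel A △ Parcel B| = |Parcel A| + |Parcel B| − 2·|Parcel A∩Parcel B| = 30 + 5.5 − 0.7333 = 34.77.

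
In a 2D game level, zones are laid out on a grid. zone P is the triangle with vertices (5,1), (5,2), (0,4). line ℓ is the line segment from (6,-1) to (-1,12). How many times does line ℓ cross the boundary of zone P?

2

The segment meets the boundary at (4.216,2.314), (4.886,1.068).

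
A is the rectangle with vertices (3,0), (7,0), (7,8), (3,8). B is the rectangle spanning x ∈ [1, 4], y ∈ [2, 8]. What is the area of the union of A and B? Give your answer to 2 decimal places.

By inclusion–exclusion:
Individual areas: |A| = 32, |B| = 18.
|A∩B|: x∈[3,4], y∈[2,8] → 1·6 = 6.
|A ∪ B| = 50 − 6 = 44.00.

44.00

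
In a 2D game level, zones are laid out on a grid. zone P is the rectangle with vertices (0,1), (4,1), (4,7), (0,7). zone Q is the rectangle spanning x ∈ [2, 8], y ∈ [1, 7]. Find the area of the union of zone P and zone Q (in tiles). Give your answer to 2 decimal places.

By inclusion–exclusion:
Individual areas: |zone P| = 24, |zone Q| = 36.
|zone P∩zone Q|: x∈[2,4], y∈[1,7] → 2·6 = 12.
|zone P ∪ zone Q| = 60 − 12 = 48.00.

48.00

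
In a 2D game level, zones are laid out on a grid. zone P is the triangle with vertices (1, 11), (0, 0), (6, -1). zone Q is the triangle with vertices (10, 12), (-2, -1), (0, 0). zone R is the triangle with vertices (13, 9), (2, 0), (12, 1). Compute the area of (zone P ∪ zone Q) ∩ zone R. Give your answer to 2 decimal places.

The region (zone P ∪ zone Q) ∩ zone R is the polygon with vertices (5.44,0.344), (2,0), (4.672,2.186).
By the shoelace formula its area is 3.30.

3.30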